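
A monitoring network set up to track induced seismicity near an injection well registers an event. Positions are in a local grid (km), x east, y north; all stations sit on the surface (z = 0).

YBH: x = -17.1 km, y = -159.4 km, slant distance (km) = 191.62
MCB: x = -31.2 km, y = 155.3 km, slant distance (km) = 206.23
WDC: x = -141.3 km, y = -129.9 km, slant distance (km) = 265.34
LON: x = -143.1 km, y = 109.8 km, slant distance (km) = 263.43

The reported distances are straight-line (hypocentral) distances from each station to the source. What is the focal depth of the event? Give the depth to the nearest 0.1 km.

Each station gives a sphere (x−x_i)² + (y−y_i)² + z² = d_i² (stations at z=0).
Subtracting the YBH sphere from MCB and WDC: z² cancels, leaving linear equations in x and y:
-28.2 x + 629.4 y = -6421.83
-248.4 x + 59.0 y = -22548.16
Solving: x ≈ 89.300, y ≈ -6.202 km (keep extra digits for the depth step; rounded: 89.3, -6.2).
Then from the YBH sphere: z² = 191.62² − (x + 17.1)² − (y + 159.4)² with x = 89.300, y = -6.202, so z ≈ 43.905 ≈ 43.9 km.

z ≈ 43.9 km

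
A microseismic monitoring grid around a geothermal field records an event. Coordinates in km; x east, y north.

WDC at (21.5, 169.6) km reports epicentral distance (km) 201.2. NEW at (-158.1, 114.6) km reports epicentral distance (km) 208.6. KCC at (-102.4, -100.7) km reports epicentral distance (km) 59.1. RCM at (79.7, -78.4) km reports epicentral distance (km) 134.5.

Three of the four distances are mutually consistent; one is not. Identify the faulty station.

WDC

Solve using three stations at a time. Using NEW, KCC, RCM (subtract circle equations pairwise → linear system) gives (x, y) ≈ (-54.3, -66.3).
Distances from that point to each station vs reported:
  WDC: calculated 247.8 vs reported 201.2 → residual 46.6 km
  NEW: calculated 208.6 vs reported 208.6 → residual 0.0 km
  KCC: calculated 59.1 vs reported 59.1 → residual 0.0 km
  RCM: calculated 134.5 vs reported 134.5 → residual 0.0 km
NEW, KCC, RCM are mutually consistent (residuals ≈ 0); WDC is off by 46.6 km.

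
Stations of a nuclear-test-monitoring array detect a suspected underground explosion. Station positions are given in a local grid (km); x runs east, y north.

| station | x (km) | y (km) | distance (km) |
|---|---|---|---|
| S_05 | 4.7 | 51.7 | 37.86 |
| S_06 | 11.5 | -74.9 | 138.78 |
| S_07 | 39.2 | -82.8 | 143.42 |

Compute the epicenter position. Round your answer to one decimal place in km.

(41.5, 60.6)

Circle about each station: (x − 4.7)² + (y − 51.7)² = 37.86²; (x − 11.5)² + (y + 74.9)² = 138.78²; (x − 39.2)² + (y + 82.8)² = 143.42².
Subtracting pairs of circle equations eliminates x²+y² and gives linear equations (the radical axes):
13.6 x − 253.2 y = -14779.23
69.0 x − 269.0 y = -13438.42
Solving the 2×2 system: x ≈ 41.5, y ≈ 60.6 km.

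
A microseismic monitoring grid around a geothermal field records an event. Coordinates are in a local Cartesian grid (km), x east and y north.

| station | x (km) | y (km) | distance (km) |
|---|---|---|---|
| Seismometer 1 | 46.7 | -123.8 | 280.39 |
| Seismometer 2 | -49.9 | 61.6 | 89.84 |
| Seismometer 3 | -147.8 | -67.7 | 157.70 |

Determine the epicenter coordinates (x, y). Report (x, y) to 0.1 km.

x ≈ -135.3 km, y ≈ 89.5 km

Circle about each station: (x − 46.7)² + (y + 123.8)² = 280.39²; (x + 49.9)² + (y − 61.6)² = 89.84²; (x + 147.8)² + (y + 67.7)² = 157.70².
Subtracting pairs of circle equations eliminates x²+y² and gives linear equations (the radical axes):
-193.2 x + 370.8 y = 59324.57
-389.0 x + 112.2 y = 62670.06
Solving the 2×2 system: x ≈ -135.3, y ≈ 89.5 km.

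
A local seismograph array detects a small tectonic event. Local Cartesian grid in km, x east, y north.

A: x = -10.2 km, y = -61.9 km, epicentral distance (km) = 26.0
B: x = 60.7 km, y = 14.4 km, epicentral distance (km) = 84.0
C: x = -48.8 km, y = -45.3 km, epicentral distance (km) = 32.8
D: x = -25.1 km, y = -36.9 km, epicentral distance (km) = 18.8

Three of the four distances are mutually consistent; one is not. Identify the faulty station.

Solve using three stations at a time. Using A, B, D (subtract circle equations pairwise → linear system) gives (x, y) ≈ (-6.3, -36.2).
Distances from that point to each station vs reported:
  A: calculated 26.0 vs reported 26.0 → residual 0.0 km
  B: calculated 84.0 vs reported 84.0 → residual 0.0 km
  C: calculated 43.4 vs reported 32.8 → residual 10.6 km
  D: calculated 18.8 vs reported 18.8 → residual 0.0 km
A, B, D are mutually consistent (residuals ≈ 0); C is off by 10.6 km.

C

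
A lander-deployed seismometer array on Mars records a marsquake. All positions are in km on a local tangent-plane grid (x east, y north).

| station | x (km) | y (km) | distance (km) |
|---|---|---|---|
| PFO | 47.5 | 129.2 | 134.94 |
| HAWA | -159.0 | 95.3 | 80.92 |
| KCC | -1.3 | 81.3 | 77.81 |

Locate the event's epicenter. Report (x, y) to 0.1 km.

Circle about each station: (x − 47.5)² + (y − 129.2)² = 134.94²; (x + 159.0)² + (y − 95.3)² = 80.92²; (x + 1.3)² + (y − 81.3)² = 77.81².
Subtracting pairs of circle equations eliminates x²+y² and gives linear equations (the radical axes):
-413.0 x − 67.8 y = 27074.96
-97.6 x − 95.8 y = -183.10
Solving the 2×2 system: x ≈ -79.1, y ≈ 82.5 km.
Check against PFO (with the unrounded x, y): √((x − 47.5)²+(y − 129.2)²) = 134.94 ≈ 134.94 km. ✓

(-79.1, 82.5)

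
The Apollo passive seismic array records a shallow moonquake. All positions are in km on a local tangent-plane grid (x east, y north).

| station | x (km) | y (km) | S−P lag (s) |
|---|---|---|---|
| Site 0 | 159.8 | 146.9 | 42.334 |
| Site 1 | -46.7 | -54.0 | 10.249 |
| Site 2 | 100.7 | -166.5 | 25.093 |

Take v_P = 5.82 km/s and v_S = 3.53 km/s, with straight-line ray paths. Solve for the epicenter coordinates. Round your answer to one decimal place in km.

Distance from S−P lag: d = Δt · v_P v_S / (v_P − v_S) = Δt · (5.82·3.53)/(5.82−3.53) ≈ 8.9714·Δt.
So d_Site 0 = 379.80, d_Site 1 = 91.95, d_Site 2 = 225.12 km.
Circle about each station: (x − 159.8)² + (y − 146.9)² = 379.80²; (x + 46.7)² + (y + 54.0)² = 91.95²; (x − 100.7)² + (y + 166.5)² = 225.12².
Subtracting pairs of circle equations eliminates x²+y² and gives linear equations (the radical axes):
-413.0 x − 401.8 y = 93774.48
-118.2 x − 626.8 y = 84316.12
Solving the 2×2 system: x ≈ -117.8, y ≈ -112.3 km.
Check against Site 0 (with the unrounded x, y): √((x − 159.8)²+(y − 146.9)²) = 379.80 ≈ 379.80 km. ✓

-117.8 km east, -112.3 km north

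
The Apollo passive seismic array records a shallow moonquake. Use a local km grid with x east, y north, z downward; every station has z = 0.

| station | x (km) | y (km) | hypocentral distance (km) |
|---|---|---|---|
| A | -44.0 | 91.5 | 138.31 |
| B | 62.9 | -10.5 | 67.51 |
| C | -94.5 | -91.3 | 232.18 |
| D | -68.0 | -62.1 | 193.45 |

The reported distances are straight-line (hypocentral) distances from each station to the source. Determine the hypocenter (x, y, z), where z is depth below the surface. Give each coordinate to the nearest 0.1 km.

Each station gives a sphere (x−x_i)² + (y−y_i)² + z² = d_i² (stations at z=0).
Subtracting the A sphere from B and C: z² cancels, leaving linear equations in x and y:
213.8 x − 204.0 y = 8330.47
-101.0 x − 365.6 y = -27820.21
Solving: x ≈ 88.296, y ≈ 51.702 km (keep extra digits for the depth step; rounded: 88.3, 51.7).
Then from the A sphere: z² = 138.31² − (x + 44.0)² − (y − 91.5)² with x = 88.296, y = 51.702, so z ≈ 6.599 ≈ 6.6 km.
Check against D (with the unrounded solution): distance 193.45 ≈ 193.45 km. ✓

(88.3, 51.7, 6.6)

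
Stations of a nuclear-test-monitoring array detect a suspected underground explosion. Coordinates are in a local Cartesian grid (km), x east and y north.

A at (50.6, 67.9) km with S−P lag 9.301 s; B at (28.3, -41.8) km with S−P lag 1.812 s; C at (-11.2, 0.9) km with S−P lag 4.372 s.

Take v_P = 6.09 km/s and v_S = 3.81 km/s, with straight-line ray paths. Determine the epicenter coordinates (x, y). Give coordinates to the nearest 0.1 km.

26.0 km east, -23.5 km north

Distance from S−P lag: d = Δt · v_P v_S / (v_P − v_S) = Δt · (6.09·3.81)/(6.09−3.81) ≈ 10.1767·Δt.
So d_A = 94.65, d_B = 18.44, d_C = 44.49 km.
Circle about each station: (x − 50.6)² + (y − 67.9)² = 94.65²; (x − 28.3)² + (y + 41.8)² = 18.44²; (x + 11.2)² + (y − 0.9)² = 44.49².
Subtracting pairs of circle equations eliminates x²+y² and gives linear equations (the radical axes):
-44.6 x − 219.4 y = 3995.95
-123.6 x − 134.0 y = -65.26
Solving the 2×2 system: x ≈ 26.0, y ≈ -23.5 km.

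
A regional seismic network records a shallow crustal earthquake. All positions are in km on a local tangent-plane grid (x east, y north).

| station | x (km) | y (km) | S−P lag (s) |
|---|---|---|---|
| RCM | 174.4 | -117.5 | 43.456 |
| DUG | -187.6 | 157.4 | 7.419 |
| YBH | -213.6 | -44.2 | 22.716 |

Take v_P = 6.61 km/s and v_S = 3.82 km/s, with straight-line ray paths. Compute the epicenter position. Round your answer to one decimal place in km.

(-122.7, 140.2)

Distance from S−P lag: d = Δt · v_P v_S / (v_P − v_S) = Δt · (6.61·3.82)/(6.61−3.82) ≈ 9.0503·Δt.
So d_RCM = 393.29, d_DUG = 67.14, d_YBH = 205.59 km.
Circle about each station: (x − 174.4)² + (y + 117.5)² = 393.29²; (x + 187.6)² + (y − 157.4)² = 67.14²; (x + 213.6)² + (y + 44.2)² = 205.59².
Subtracting the RCM equation from the DUG and YBH equations removes the quadratic terms:
-724.0 x + 549.8 y = 165916.15
-776.0 x + 146.6 y = 115766.77
Solving the 2×2 system: x ≈ -122.7, y ≈ 140.2 km.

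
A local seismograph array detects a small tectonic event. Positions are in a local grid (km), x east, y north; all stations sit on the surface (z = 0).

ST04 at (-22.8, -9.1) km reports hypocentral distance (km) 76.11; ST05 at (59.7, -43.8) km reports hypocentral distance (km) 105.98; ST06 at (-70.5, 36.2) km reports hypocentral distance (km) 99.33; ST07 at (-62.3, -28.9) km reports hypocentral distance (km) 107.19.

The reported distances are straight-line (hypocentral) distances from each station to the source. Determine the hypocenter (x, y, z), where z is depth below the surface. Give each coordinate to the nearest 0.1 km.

x ≈ 7.3 km, y ≈ 25.4 km, depth ≈ 60.8 km

Each station gives a sphere (x−x_i)² + (y−y_i)² + z² = d_i² (stations at z=0).
Subtracting the ST04 sphere from ST05 and ST06: z² cancels, leaving linear equations in x and y:
165.0 x − 69.4 y = -559.15
-95.4 x + 90.6 y = 1604.32
Solving: x ≈ 7.286, y ≈ 25.380 km (keep extra digits for the depth step; rounded: 7.3, 25.4).
Then from the ST04 sphere: z² = 76.11² − (x + 22.8)² − (y + 9.1)² with x = 7.286, y = 25.380, so z ≈ 60.817 ≈ 60.8 km.
Check against ST07 (with the unrounded solution): distance 107.18 ≈ 107.19 km. ✓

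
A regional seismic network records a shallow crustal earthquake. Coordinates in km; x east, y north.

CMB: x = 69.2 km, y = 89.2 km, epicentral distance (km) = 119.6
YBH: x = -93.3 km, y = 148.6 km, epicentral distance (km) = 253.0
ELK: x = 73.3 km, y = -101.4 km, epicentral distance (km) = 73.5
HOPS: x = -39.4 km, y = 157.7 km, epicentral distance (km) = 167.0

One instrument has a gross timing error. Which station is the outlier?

HOPS

Solve using three stations at a time. Using CMB, YBH, ELK (subtract circle equations pairwise → linear system) gives (x, y) ≈ (86.8, -29.1).
Distances from that point to each station vs reported:
  CMB: calculated 119.6 vs reported 119.6 → residual 0.0 km
  YBH: calculated 253.0 vs reported 253.0 → residual 0.0 km
  ELK: calculated 73.5 vs reported 73.5 → residual 0.0 km
  HOPS: calculated 225.4 vs reported 167.0 → residual 58.4 km
CMB, YBH, ELK are mutually consistent (residuals ≈ 0); HOPS is off by 58.4 km.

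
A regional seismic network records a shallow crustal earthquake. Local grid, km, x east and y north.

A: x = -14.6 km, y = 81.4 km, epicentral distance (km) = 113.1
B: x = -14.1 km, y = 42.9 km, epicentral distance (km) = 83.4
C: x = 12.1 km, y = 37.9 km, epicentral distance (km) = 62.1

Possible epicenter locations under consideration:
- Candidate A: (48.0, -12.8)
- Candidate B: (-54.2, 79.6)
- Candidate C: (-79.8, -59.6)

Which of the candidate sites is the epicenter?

For each candidate, compare |candidate − station| to the reported distance:
Candidate A: residuals A 0.0, B 0.0, C 0.0 → max 0.0 km
Candidate B: residuals A 73.5, B 29.0, C 16.2 → max 73.5 km
Candidate C: residuals A 42.2, B 38.3, C 71.9 → max 71.9 km
Only Candidate A has all residuals ≈ 0.

Candidate A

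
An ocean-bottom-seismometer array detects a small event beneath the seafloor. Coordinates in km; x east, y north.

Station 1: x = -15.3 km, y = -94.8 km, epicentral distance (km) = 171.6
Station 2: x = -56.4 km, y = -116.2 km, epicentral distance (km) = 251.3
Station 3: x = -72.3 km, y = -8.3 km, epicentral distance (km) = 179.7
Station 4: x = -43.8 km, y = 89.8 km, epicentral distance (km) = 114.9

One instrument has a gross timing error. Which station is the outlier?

Solve using three stations at a time. Using Station 2, Station 3, Station 4 (subtract circle equations pairwise → linear system) gives (x, y) ≈ (70.7, 100.6).
Distances from that point to each station vs reported:
  Station 1: calculated 213.5 vs reported 171.6 → residual 41.9 km
  Station 2: calculated 251.3 vs reported 251.3 → residual 0.0 km
  Station 3: calculated 179.8 vs reported 179.7 → residual 0.1 km
  Station 4: calculated 115.0 vs reported 114.9 → residual 0.1 km
Station 2, Station 3, Station 4 are mutually consistent (residuals ≈ 0); Station 1 is off by 41.9 km.

Station 1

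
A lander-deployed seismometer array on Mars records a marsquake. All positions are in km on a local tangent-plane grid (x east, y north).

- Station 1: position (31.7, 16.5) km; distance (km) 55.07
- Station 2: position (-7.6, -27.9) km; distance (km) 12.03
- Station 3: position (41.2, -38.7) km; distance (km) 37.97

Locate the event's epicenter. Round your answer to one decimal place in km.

Circle about each station: (x − 31.7)² + (y − 16.5)² = 55.07²; (x + 7.6)² + (y + 27.9)² = 12.03²; (x − 41.2)² + (y + 38.7)² = 37.97².
Subtracting the Station 1 equation from the Station 2 and Station 3 equations removes the quadratic terms:
-78.6 x − 88.8 y = 2447.01
19.0 x − 110.4 y = 3508.97
Solving the 2×2 system: x ≈ 4.0, y ≈ -31.1 km.

4.0 km east, -31.1 km north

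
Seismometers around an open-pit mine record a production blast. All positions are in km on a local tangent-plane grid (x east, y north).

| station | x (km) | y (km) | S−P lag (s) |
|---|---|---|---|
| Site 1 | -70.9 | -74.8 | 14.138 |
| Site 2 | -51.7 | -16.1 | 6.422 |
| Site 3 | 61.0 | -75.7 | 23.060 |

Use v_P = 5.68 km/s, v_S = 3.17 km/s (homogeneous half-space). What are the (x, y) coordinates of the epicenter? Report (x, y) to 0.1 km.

(-69.0, 26.6)

Distance from S−P lag: d = Δt · v_P v_S / (v_P − v_S) = Δt · (5.68·3.17)/(5.68−3.17) ≈ 7.1735·Δt.
So d_Site 1 = 101.42, d_Site 2 = 46.07, d_Site 3 = 165.42 km.
Circle about each station: (x + 70.9)² + (y + 74.8)² = 101.42²; (x + 51.7)² + (y + 16.1)² = 46.07²; (x − 61.0)² + (y + 75.7)² = 165.42².
Subtracting the Site 1 equation from the Site 2 and Site 3 equations removes the quadratic terms:
38.4 x + 117.4 y = 473.82
263.8 x − 1.8 y = -18248.12
Solving the 2×2 system: x ≈ -69.0, y ≈ 26.6 km.
Check against Site 1 (with the unrounded x, y): √((x + 70.9)²+(y + 74.8)²) = 101.42 ≈ 101.42 km. ✓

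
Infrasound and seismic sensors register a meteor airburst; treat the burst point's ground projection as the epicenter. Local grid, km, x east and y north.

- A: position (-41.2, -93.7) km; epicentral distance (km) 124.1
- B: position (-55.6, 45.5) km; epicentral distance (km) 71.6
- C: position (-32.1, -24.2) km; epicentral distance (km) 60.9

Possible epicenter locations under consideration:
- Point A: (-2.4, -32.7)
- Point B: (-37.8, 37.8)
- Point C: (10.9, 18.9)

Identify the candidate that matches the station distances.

Point C

For each candidate, compare |candidate − station| to the reported distance:
Point A: residuals A 51.8, B 23.0, C 30.0 → max 51.8 km
Point B: residuals A 7.4, B 52.2, C 1.4 → max 52.2 km
Point C: residuals A 0.0, B 0.0, C 0.0 → max 0.0 km
Only Point C has all residuals ≈ 0.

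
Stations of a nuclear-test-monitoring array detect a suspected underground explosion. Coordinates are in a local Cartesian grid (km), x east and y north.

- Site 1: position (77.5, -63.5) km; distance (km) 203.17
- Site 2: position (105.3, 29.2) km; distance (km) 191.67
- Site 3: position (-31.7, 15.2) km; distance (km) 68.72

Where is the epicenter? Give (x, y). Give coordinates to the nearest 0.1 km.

(-83.9, 59.9)

Circle about each station: (x − 77.5)² + (y + 63.5)² = 203.17²; (x − 105.3)² + (y − 29.2)² = 191.67²; (x + 31.7)² + (y − 15.2)² = 68.72².
Subtracting the Site 1 equation from the Site 2 and Site 3 equations removes the quadratic terms:
55.6 x + 185.4 y = 6442.89
-218.4 x + 157.4 y = 27753.04
Solving the 2×2 system: x ≈ -83.9, y ≈ 59.9 km.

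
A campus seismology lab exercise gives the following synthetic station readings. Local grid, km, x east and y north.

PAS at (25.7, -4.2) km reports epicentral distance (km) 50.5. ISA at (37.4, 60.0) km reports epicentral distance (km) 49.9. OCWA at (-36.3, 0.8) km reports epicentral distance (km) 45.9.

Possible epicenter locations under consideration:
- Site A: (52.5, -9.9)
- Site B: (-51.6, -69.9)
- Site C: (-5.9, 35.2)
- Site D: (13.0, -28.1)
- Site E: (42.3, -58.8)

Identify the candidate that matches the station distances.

For each candidate, compare |candidate − station| to the reported distance:
Site A: residuals PAS 23.1, ISA 21.6, OCWA 43.5 → max 43.5 km
Site B: residuals PAS 50.9, ISA 107.6, OCWA 26.4 → max 107.6 km
Site C: residuals PAS 0.0, ISA 0.0, OCWA 0.0 → max 0.0 km
Site D: residuals PAS 23.4, ISA 41.5, OCWA 11.2 → max 41.5 km
Site E: residuals PAS 6.6, ISA 69.0, OCWA 52.7 → max 69.0 km
Only Site C has all residuals ≈ 0.

Site C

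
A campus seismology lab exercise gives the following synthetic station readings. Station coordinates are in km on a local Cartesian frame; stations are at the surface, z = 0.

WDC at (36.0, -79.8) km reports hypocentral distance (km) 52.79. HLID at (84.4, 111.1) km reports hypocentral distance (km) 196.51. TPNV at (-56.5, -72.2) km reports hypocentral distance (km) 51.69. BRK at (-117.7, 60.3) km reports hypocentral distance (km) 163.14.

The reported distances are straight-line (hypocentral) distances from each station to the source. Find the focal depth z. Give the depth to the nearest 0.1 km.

z ≈ 18.3 km

Each station gives a sphere (x−x_i)² + (y−y_i)² + z² = d_i² (stations at z=0).
Subtracting the WDC sphere from HLID and TPNV: z² cancels, leaving linear equations in x and y:
96.8 x + 381.8 y = -24026.87
-185.0 x + 15.2 y = 855.98
Solving: x ≈ -9.597, y ≈ -60.497 km (keep extra digits for the depth step; rounded: -9.6, -60.5).
Then from the WDC sphere: z² = 52.79² − (x − 36.0)² − (y + 79.8)² with x = -9.597, y = -60.497, so z ≈ 18.306 ≈ 18.3 km.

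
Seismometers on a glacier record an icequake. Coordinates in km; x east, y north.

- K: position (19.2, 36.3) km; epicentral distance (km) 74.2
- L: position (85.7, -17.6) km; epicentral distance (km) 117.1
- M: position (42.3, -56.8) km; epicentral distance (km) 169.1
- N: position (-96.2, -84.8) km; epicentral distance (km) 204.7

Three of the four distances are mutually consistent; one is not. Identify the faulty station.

L

Solve using three stations at a time. Using K, M, N (subtract circle equations pairwise → linear system) gives (x, y) ≈ (-14.0, 102.7).
Distances from that point to each station vs reported:
  K: calculated 74.2 vs reported 74.2 → residual 0.0 km
  L: calculated 156.2 vs reported 117.1 → residual 39.1 km
  M: calculated 169.1 vs reported 169.1 → residual 0.0 km
  N: calculated 204.7 vs reported 204.7 → residual 0.0 km
K, M, N are mutually consistent (residuals ≈ 0); L is off by 39.1 km.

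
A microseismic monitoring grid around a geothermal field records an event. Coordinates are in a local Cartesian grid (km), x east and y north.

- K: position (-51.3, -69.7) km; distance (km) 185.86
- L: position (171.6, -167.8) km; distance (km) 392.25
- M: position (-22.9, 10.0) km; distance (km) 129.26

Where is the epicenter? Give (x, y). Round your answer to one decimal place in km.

Circle about each station: (x + 51.3)² + (y + 69.7)² = 185.86²; (x − 171.6)² + (y + 167.8)² = 392.25²; (x + 22.9)² + (y − 10.0)² = 129.26².
Subtracting the K equation from the L and M equations removes the quadratic terms:
445.8 x − 196.2 y = -69202.50
56.8 x + 159.4 y = 10970.42
Solving the 2×2 system: x ≈ -108.0, y ≈ 107.3 km.

(-108.0, 107.3)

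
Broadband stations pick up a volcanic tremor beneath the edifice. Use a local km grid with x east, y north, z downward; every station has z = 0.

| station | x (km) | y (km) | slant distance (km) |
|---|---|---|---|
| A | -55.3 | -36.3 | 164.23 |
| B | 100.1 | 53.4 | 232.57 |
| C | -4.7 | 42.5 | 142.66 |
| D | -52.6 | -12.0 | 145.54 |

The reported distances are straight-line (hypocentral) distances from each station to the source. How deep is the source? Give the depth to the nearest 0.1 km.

Each station gives a sphere (x−x_i)² + (y−y_i)² + z² = d_i² (stations at z=0).
Subtracting the A sphere from B and C: z² cancels, leaving linear equations in x and y:
310.8 x + 179.4 y = -18621.52
101.2 x + 157.6 y = 4072.18
Solving: x ≈ -118.900, y ≈ 102.188 km (keep extra digits for the depth step; rounded: -118.9, 102.2).
Then from the A sphere: z² = 164.23² − (x + 55.3)² − (y + 36.3)² with x = -118.900, y = 102.188, so z ≈ 61.218 ≈ 61.2 km.
Check against D (with the unrounded solution): distance 145.54 ≈ 145.54 km. ✓

61.2 km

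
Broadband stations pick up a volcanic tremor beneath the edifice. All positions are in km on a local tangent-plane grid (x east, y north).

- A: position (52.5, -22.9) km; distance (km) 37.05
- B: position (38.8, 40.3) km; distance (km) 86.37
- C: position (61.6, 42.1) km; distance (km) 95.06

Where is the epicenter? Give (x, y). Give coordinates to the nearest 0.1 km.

(22.4, -44.5)

Circle about each station: (x − 52.5)² + (y + 22.9)² = 37.05²; (x − 38.8)² + (y − 40.3)² = 86.37²; (x − 61.6)² + (y − 42.1)² = 95.06².
Subtracting pairs of circle equations eliminates x²+y² and gives linear equations (the radical axes):
-27.4 x + 126.4 y = -6238.20
18.2 x + 130.0 y = -5377.39
Solving the 2×2 system: x ≈ 22.4, y ≈ -44.5 km.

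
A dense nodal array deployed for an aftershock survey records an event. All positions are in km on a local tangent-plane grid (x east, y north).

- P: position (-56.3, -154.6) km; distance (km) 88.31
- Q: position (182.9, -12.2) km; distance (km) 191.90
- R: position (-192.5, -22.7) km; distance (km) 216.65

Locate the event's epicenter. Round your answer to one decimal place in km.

Circle about each station: (x + 56.3)² + (y + 154.6)² = 88.31²; (x − 182.9)² + (y + 12.2)² = 191.90²; (x + 192.5)² + (y + 22.7)² = 216.65².
Subtracting the P equation from the Q and R equations removes the quadratic terms:
478.4 x + 284.8 y = -22496.55
-272.4 x + 263.8 y = -28637.88
Solving the 2×2 system: x ≈ 10.9, y ≈ -97.3 km.
Check against P (with the unrounded x, y): √((x + 56.3)²+(y + 154.6)²) = 88.31 ≈ 88.31 km. ✓

10.9 km east, -97.3 km north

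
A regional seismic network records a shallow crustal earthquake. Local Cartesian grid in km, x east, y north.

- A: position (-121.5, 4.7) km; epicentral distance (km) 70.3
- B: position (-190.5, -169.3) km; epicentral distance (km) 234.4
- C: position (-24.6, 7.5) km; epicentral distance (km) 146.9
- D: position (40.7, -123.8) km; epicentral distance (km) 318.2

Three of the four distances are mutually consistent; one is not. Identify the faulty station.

D

Solve using three stations at a time. Using A, B, C (subtract circle equations pairwise → linear system) gives (x, y) ≈ (-160.5, 63.2).
Distances from that point to each station vs reported:
  A: calculated 70.3 vs reported 70.3 → residual 0.0 km
  B: calculated 234.4 vs reported 234.4 → residual 0.0 km
  C: calculated 146.9 vs reported 146.9 → residual 0.0 km
  D: calculated 274.7 vs reported 318.2 → residual 43.5 km
A, B, C are mutually consistent (residuals ≈ 0); D is off by 43.5 km.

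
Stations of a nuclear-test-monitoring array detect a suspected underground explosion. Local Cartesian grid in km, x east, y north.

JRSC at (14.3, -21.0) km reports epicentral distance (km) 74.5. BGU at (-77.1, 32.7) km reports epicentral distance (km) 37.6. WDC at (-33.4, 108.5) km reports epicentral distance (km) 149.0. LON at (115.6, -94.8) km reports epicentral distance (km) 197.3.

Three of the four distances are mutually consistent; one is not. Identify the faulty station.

WDC

Solve using three stations at a time. Using JRSC, BGU, LON (subtract circle equations pairwise → linear system) gives (x, y) ≈ (-56.9, 1.0).
Distances from that point to each station vs reported:
  JRSC: calculated 74.5 vs reported 74.5 → residual 0.0 km
  BGU: calculated 37.6 vs reported 37.6 → residual 0.0 km
  WDC: calculated 110.0 vs reported 149.0 → residual 39.0 km
  LON: calculated 197.3 vs reported 197.3 → residual 0.0 km
JRSC, BGU, LON are mutually consistent (residuals ≈ 0); WDC is off by 39.0 km.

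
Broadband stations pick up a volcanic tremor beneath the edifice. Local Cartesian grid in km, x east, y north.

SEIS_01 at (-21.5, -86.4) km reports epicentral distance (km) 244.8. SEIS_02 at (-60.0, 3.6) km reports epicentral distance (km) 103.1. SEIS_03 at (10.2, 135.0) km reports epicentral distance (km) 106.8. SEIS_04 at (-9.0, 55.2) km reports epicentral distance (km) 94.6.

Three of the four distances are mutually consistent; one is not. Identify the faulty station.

SEIS_01

Solve using three stations at a time. Using SEIS_02, SEIS_03, SEIS_04 (subtract circle equations pairwise → linear system) gives (x, y) ≈ (-91.3, 101.8).
Distances from that point to each station vs reported:
  SEIS_01: calculated 200.7 vs reported 244.8 → residual 44.1 km
  SEIS_02: calculated 103.1 vs reported 103.1 → residual 0.0 km
  SEIS_03: calculated 106.8 vs reported 106.8 → residual 0.0 km
  SEIS_04: calculated 94.6 vs reported 94.6 → residual 0.0 km
SEIS_02, SEIS_03, SEIS_04 are mutually consistent (residuals ≈ 0); SEIS_01 is off by 44.1 km.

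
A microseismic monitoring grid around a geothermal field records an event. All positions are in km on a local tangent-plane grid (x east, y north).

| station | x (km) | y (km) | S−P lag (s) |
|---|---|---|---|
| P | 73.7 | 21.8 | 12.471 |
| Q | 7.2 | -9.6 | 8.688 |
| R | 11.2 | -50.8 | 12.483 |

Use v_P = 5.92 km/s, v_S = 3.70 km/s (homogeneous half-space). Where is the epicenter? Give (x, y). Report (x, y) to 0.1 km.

-43.4 km east, 59.6 km north

Distance from S−P lag: d = Δt · v_P v_S / (v_P − v_S) = Δt · (5.92·3.70)/(5.92−3.70) ≈ 9.8667·Δt.
So d_P = 123.05, d_Q = 85.72, d_R = 123.17 km.
Circle about each station: (x − 73.7)² + (y − 21.8)² = 123.05²; (x − 7.2)² + (y + 9.6)² = 85.72²; (x − 11.2)² + (y + 50.8)² = 123.17².
Subtracting pairs of circle equations eliminates x²+y² and gives linear equations (the radical axes):
-133.0 x − 62.8 y = 2030.45
-125.0 x − 145.2 y = -3230.40
Solving the 2×2 system: x ≈ -43.4, y ≈ 59.6 km.
Check against P (with the unrounded x, y): √((x − 73.7)²+(y − 21.8)²) = 123.08 ≈ 123.05 km. ✓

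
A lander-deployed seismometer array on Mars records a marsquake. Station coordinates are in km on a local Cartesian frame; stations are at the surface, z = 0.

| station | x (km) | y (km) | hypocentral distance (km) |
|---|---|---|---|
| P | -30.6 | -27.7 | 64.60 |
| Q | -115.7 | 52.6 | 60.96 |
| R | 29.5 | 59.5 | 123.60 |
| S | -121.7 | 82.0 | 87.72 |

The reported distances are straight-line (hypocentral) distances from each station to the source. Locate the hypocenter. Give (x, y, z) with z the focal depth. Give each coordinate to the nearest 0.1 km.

x ≈ -80.6 km, y ≈ 7.4 km, depth ≈ 21.0 km

Each station gives a sphere (x−x_i)² + (y−y_i)² + z² = d_i² (stations at z=0).
Subtracting the P sphere from Q and R: z² cancels, leaving linear equations in x and y:
-170.2 x + 160.6 y = 14906.64
120.2 x + 174.4 y = -8396.95
Solving: x ≈ -80.598, y ≈ 7.402 km (keep extra digits for the depth step; rounded: -80.6, 7.4).
Then from the P sphere: z² = 64.60² − (x + 30.6)² − (y + 27.7)² with x = -80.598, y = 7.402, so z ≈ 21.005 ≈ 21.0 km.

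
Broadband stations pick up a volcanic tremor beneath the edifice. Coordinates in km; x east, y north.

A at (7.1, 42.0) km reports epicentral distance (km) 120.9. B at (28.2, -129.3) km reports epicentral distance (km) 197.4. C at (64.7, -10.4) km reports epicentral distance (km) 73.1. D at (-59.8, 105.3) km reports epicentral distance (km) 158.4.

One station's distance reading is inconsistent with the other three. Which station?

Solve using three stations at a time. Using B, C, D (subtract circle equations pairwise → linear system) gives (x, y) ≈ (91.3, 57.8).
Distances from that point to each station vs reported:
  A: calculated 85.7 vs reported 120.9 → residual 35.2 km
  B: calculated 197.4 vs reported 197.4 → residual 0.0 km
  C: calculated 73.2 vs reported 73.1 → residual 0.1 km
  D: calculated 158.4 vs reported 158.4 → residual 0.0 km
B, C, D are mutually consistent (residuals ≈ 0); A is off by 35.2 km.

A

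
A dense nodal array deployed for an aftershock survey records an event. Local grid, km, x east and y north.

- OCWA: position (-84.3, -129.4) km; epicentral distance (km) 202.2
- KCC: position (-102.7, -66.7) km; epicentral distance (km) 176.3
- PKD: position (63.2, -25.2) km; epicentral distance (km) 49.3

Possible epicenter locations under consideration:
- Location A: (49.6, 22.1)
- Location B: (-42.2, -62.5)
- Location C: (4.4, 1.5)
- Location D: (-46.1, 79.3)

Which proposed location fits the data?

Location A

For each candidate, compare |candidate − station| to the reported distance:
Location A: residuals OCWA 0.0, KCC 0.0, PKD 0.1 → max 0.1 km
Location B: residuals OCWA 123.2, KCC 115.7, PKD 62.5 → max 123.2 km
Location C: residuals OCWA 44.1, KCC 49.3, PKD 15.3 → max 49.3 km
Location D: residuals OCWA 10.0, KCC 19.7, PKD 101.9 → max 101.9 km
Only Location A has all residuals ≈ 0.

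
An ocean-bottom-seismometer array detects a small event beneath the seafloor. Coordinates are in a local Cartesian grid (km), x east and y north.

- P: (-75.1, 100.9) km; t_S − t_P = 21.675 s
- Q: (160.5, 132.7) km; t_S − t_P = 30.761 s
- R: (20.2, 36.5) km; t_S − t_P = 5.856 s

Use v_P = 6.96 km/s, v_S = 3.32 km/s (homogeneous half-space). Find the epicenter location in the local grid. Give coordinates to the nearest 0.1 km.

Distance from S−P lag: d = Δt · v_P v_S / (v_P − v_S) = Δt · (6.96·3.32)/(6.96−3.32) ≈ 6.3481·Δt.
So d_P = 137.60, d_Q = 195.27, d_R = 37.17 km.
Circle about each station: (x + 75.1)² + (y − 100.9)² = 137.60²; (x − 160.5)² + (y − 132.7)² = 195.27²; (x − 20.2)² + (y − 36.5)² = 37.17².
Subtracting the P equation from the Q and R equations removes the quadratic terms:
471.2 x + 63.6 y = 8352.11
190.6 x − 128.8 y = 3471.62
Solving the 2×2 system: x ≈ 17.8, y ≈ -0.6 km.

17.8 km east, -0.6 km north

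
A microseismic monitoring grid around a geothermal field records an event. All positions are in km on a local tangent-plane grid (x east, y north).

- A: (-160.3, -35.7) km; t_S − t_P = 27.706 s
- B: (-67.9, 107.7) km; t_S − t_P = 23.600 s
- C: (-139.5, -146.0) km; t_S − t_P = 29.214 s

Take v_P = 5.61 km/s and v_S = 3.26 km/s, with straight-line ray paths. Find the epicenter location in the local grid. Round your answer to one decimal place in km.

Distance from S−P lag: d = Δt · v_P v_S / (v_P − v_S) = Δt · (5.61·3.26)/(5.61−3.26) ≈ 7.7824·Δt.
So d_A = 215.62, d_B = 183.66, d_C = 227.35 km.
Circle about each station: (x + 160.3)² + (y + 35.7)² = 215.62²; (x + 67.9)² + (y − 107.7)² = 183.66²; (x + 139.5)² + (y + 146.0)² = 227.35².
Subtracting the A equation from the B and C equations removes the quadratic terms:
184.8 x + 286.8 y = 2000.11
41.6 x − 220.6 y = 8609.63
Solving the 2×2 system: x ≈ 55.2, y ≈ -28.6 km.

(55.2, -28.6)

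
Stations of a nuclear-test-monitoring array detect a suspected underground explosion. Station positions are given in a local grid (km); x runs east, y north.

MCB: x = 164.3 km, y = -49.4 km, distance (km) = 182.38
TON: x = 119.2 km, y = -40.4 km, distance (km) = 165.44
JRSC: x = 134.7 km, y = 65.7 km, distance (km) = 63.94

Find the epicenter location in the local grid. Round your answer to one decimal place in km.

Circle about each station: (x − 164.3)² + (y + 49.4)² = 182.38²; (x − 119.2)² + (y + 40.4)² = 165.44²; (x − 134.7)² + (y − 65.7)² = 63.94².
Subtracting pairs of circle equations eliminates x²+y² and gives linear equations (the radical axes):
-90.2 x + 18.0 y = -7701.98
-59.2 x + 230.2 y = 22199.87
Solving the 2×2 system: x ≈ 110.3, y ≈ 124.8 km.

x ≈ 110.3 km, y ≈ 124.8 km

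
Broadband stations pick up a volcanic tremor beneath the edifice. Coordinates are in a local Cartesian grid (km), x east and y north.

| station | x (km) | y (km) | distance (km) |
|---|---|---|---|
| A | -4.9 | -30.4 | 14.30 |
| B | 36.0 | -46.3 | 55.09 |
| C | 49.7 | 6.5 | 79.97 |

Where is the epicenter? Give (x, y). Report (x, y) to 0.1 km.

x ≈ -18.1 km, y ≈ -35.9 km

Circle about each station: (x + 4.9)² + (y + 30.4)² = 14.30²; (x − 36.0)² + (y + 46.3)² = 55.09²; (x − 49.7)² + (y − 6.5)² = 79.97².
Subtracting pairs of circle equations eliminates x²+y² and gives linear equations (the radical axes):
81.8 x − 31.8 y = -338.90
109.2 x + 73.8 y = -4626.54
Solving the 2×2 system: x ≈ -18.1, y ≈ -35.9 km.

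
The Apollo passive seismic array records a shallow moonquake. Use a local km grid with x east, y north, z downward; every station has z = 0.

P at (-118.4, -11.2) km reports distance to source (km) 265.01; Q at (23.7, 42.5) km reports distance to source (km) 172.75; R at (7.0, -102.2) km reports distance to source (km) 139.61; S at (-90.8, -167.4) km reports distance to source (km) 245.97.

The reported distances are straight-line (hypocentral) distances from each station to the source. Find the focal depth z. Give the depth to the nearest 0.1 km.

depth ≈ 60.8 km

Each station gives a sphere (x−x_i)² + (y−y_i)² + z² = d_i² (stations at z=0).
Subtracting the P sphere from Q and R: z² cancels, leaving linear equations in x and y:
284.2 x + 107.4 y = 28611.68
250.8 x − 182.0 y = 47089.19
Solving: x ≈ 130.494, y ≈ -78.908 km (keep extra digits for the depth step; rounded: 130.5, -78.9).
Then from the P sphere: z² = 265.01² − (x + 118.4)² − (y + 11.2)² with x = 130.494, y = -78.908, so z ≈ 60.809 ≈ 60.8 km.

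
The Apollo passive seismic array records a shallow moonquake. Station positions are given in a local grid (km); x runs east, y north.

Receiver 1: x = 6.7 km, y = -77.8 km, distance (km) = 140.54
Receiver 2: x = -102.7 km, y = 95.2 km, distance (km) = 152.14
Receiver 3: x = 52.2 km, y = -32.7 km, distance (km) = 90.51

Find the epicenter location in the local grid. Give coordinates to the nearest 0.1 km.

Circle about each station: (x − 6.7)² + (y + 77.8)² = 140.54²; (x + 102.7)² + (y − 95.2)² = 152.14²; (x − 52.2)² + (y + 32.7)² = 90.51².
Subtracting the Receiver 1 equation from the Receiver 2 and Receiver 3 equations removes the quadratic terms:
-218.8 x + 346.0 y = 10117.51
91.0 x + 90.2 y = 9255.83
Solving the 2×2 system: x ≈ 44.7, y ≈ 57.5 km.
Check against Receiver 1 (with the unrounded x, y): √((x − 6.7)²+(y + 77.8)²) = 140.55 ≈ 140.54 km. ✓

x ≈ 44.7 km, y ≈ 57.5 km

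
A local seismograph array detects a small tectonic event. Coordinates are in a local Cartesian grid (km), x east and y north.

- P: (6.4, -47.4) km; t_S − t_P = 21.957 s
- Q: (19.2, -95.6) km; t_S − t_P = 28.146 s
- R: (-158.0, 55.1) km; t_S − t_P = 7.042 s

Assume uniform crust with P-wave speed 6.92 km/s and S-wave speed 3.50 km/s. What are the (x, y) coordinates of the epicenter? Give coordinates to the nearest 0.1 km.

Distance from S−P lag: d = Δt · v_P v_S / (v_P − v_S) = Δt · (6.92·3.50)/(6.92−3.50) ≈ 7.0819·Δt.
So d_P = 155.50, d_Q = 199.33, d_R = 49.87 km.
Circle about each station: (x − 6.4)² + (y + 47.4)² = 155.50²; (x − 19.2)² + (y + 95.6)² = 199.33²; (x + 158.0)² + (y − 55.1)² = 49.87².
Subtracting the P equation from the Q and R equations removes the quadratic terms:
25.6 x − 96.4 y = -8331.92
-328.8 x + 205.0 y = 47405.52
Solving the 2×2 system: x ≈ -108.2, y ≈ 57.7 km.

(-108.2, 57.7)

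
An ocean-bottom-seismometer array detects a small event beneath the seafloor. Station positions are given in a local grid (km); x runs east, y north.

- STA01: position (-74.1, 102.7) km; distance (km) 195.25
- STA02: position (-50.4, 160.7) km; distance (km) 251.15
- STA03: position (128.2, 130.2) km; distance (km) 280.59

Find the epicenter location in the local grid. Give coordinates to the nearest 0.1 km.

x ≈ -45.2 km, y ≈ -90.4 km

Circle about each station: (x + 74.1)² + (y − 102.7)² = 195.25²; (x + 50.4)² + (y − 160.7)² = 251.15²; (x − 128.2)² + (y − 130.2)² = 280.59².
Subtracting pairs of circle equations eliminates x²+y² and gives linear equations (the radical axes):
47.4 x + 116.0 y = -12627.21
404.6 x + 55.0 y = -23259.01
Solving the 2×2 system: x ≈ -45.2, y ≈ -90.4 km.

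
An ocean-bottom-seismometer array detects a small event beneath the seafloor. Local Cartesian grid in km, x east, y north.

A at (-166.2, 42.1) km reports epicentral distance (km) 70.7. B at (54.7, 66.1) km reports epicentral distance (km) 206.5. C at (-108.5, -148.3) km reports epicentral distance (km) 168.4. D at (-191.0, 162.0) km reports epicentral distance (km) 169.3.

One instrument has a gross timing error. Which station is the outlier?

Solve using three stations at a time. Using A, C, D (subtract circle equations pairwise → linear system) gives (x, y) ≈ (-99.4, 19.8).
Distances from that point to each station vs reported:
  A: calculated 70.5 vs reported 70.7 → residual 0.2 km
  B: calculated 160.9 vs reported 206.5 → residual 45.6 km
  C: calculated 168.3 vs reported 168.4 → residual 0.1 km
  D: calculated 169.2 vs reported 169.3 → residual 0.1 km
A, C, D are mutually consistent (residuals ≈ 0); B is off by 45.6 km.

B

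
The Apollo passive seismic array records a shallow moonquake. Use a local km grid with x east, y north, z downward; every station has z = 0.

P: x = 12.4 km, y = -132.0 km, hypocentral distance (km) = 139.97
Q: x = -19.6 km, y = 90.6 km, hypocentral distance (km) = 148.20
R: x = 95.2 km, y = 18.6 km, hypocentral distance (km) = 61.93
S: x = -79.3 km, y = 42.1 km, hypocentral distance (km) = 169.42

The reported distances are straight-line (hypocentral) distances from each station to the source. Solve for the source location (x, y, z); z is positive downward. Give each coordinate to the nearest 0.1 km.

Each station gives a sphere (x−x_i)² + (y−y_i)² + z² = d_i² (stations at z=0).
Subtracting the P sphere from Q and R: z² cancels, leaving linear equations in x and y:
-64.0 x + 445.2 y = -11356.88
165.6 x + 301.2 y = 7587.52
Solving: x ≈ 73.102, y ≈ -15.001 km (keep extra digits for the depth step; rounded: 73.1, -15.0).
Then from the P sphere: z² = 139.97² − (x − 12.4)² − (y + 132.0)² with x = 73.102, y = -15.001, so z ≈ 47.097 ≈ 47.1 km.

(73.1, -15.0, 47.1)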